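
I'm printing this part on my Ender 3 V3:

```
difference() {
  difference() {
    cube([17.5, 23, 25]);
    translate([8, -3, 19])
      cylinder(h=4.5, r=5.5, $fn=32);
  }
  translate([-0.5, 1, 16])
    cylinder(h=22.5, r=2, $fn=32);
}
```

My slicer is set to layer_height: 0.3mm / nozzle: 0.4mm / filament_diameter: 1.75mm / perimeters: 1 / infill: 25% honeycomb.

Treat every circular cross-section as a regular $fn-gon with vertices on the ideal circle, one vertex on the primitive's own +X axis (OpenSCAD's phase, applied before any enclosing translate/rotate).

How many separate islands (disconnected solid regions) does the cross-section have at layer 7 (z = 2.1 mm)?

1

At z = 2.1 mm: the cube (footprint 17.5×23) is included at this height; the cylinder at (8, -3) is not intersected at this z (z outside [19, 23.5]); Taking the first minus the rest: none of the subtracted shapes is present at this height, so the 17.5×23 cube is unchanged — 1 connected region; the cylinder at (-0.5, 1) is not intersected at this z (z outside [16, 38.5]); Taking the first minus the rest: none of the subtracted shapes is present at this height, so that combined region is unchanged — 1 connected region. Overall, the cross-section is a single solid region. Island count = 1.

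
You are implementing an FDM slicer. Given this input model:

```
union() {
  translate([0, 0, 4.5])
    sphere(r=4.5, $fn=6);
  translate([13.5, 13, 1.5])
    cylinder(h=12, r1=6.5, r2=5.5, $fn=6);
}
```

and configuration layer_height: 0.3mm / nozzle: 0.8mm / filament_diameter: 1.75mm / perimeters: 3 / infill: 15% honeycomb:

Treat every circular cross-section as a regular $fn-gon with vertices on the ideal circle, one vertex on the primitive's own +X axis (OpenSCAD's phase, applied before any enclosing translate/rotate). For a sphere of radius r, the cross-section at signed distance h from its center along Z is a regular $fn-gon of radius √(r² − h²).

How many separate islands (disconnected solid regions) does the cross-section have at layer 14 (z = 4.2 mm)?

At z = 4.2 mm: the r=4.5 sphere slices to a regular 6-gon of circumradius 4.490 (√(r²−h²) with h=0.3 from center); the cone at (13.5, 13) (r1=6.5→r2=5.5) has section circumradius 6.275 here — a regular 6-gon; Combining (union): the 2 present regions are separate (no shared area or edge), so areas and boundary lengths simply add and each stays a separate island — 2 connected regions. Overall, the cross-section has 2 separate islands. Island count = 2.

2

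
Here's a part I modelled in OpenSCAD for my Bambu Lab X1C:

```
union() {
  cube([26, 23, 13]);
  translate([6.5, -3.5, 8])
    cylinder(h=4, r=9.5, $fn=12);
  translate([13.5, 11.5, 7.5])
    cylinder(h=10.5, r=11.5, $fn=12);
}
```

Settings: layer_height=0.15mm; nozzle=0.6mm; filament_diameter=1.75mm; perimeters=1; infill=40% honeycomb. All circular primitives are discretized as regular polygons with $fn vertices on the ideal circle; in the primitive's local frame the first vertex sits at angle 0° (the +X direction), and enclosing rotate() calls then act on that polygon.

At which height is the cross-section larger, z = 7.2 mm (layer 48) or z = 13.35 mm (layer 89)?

Layer 48 (z = 7.2): the cube (footprint 26×23) is included at this height (area 598.00 mm²); the cylinder at (6.5, -3.5) is not intersected at this z (z outside [8, 12]); the cylinder at (13.5, 11.5) is not intersected at this z (z outside [7.5, 18]); Merging all regions: only the 26×23 cube is present, so the union is just that shape — area = 598.00 mm². So its area = 598.00 mm². Layer 89 (z = 13.35): the cube does not reach this height (z outside [0, 13]); the cylinder at (6.5, -3.5) is absent (z outside [8, 12]); the r=11.5 cylinder at (13.5, 11.5) gives a regular 12-gon of circumradius 11.5 (constant along its height) (area = (12/2)·11.500²·sin(360°/12) = 396.75 mm²); Taking the union: only the r=11.5 cylinder at (13.5, 11.5) is present, so the union is just that shape — area = 396.75 mm². So its area = 396.75 mm². Layer 48 is larger (598.00 vs 396.75 mm²).

layer 48 (z = 7.2 mm)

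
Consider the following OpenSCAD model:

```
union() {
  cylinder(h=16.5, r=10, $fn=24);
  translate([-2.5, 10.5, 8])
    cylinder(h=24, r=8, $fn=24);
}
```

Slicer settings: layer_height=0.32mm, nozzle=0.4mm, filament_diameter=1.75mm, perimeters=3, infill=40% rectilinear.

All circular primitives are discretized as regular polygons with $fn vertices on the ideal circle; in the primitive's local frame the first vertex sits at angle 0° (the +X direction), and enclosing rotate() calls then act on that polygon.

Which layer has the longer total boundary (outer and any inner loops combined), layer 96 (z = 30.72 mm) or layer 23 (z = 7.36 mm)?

Layer 96 (z = 30.72): the cylinder is not intersected at this z (z outside [0, 16.5]); the cylinder at (-2.5, 10.5): section is a regular 24-gon, circumradius r=8 (perimeter = 2·24·8.000·sin(180°/24) = 50.12 mm); Combining (union): only the r=8 cylinder at (-2.5, 10.5) is present, so the union is just that shape — boundary = 50.12 mm. So its perimeter = 50.12 mm. Layer 23 (z = 7.36): the r=10 cylinder gives a regular 24-gon of circumradius 10 (constant along its height) (perimeter = 2·24·10.000·sin(180°/24) = 62.65 mm); the cylinder at (-2.5, 10.5) does not reach this height (z outside [8, 32]); Merging all regions: only the r=10 cylinder is present, so the union is just that shape — boundary = 62.65 mm. So its perimeter = 62.65 mm. Layer 23 is larger (62.65 vs 50.12 mm).

layer 23 (z = 7.36 mm)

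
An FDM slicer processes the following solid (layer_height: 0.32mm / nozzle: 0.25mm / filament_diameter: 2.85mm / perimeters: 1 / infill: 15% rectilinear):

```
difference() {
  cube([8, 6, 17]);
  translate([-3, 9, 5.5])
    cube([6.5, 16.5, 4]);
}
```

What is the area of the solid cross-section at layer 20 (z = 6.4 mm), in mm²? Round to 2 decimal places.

48.00 mm²

At z = 6.4 mm: the cube (footprint 8×6) is included at this height (area 48.00 mm²); the 6.5×16.5 cube at (-3, 9) contributes its full rectangle (area 107.25 mm²); Subtracting the remaining from the first: starting from the 8×6 cube (48.00 mm²), the 6.5×16.5 cube at (-3, 9) misses the remaining region (no effect) — area = 48.00 mm². Overall, the cross-section is a single solid region. Net area = 48.00 mm².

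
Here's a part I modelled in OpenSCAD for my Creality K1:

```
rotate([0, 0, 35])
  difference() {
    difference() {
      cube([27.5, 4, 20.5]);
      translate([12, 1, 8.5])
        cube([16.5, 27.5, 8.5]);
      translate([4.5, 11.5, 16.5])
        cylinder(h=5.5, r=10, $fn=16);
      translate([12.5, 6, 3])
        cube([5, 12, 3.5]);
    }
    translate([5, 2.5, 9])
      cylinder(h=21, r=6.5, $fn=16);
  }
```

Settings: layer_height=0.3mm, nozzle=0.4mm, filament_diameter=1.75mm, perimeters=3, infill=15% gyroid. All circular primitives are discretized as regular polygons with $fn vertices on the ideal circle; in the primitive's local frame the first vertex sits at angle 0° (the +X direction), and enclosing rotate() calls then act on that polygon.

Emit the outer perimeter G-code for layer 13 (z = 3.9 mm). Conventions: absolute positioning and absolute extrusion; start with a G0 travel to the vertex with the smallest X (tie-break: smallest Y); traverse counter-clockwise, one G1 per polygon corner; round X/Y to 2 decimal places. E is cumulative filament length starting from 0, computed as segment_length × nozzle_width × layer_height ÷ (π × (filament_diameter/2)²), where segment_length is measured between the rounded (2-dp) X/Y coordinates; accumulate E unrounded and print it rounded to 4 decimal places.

At z = 3.9 mm: the cube (footprint 27.5×4) is included at this height; the cube at (12, 1) does not reach this height (z outside [8.5, 17]); the cylinder at (4.5, 11.5) does not reach this height (z outside [16.5, 22]); the cube at (12.5, 6) (footprint 5×12) is included at this height; Subtracting the remaining from the first: starting from the 27.5×4 cube, the 5×12 cube at (12.5, 6) misses the remaining region (no effect) — 1 connected region; the cylinder at (5, 2.5) is absent (z outside [9, 30]); After the difference (first − rest): none of the subtracted shapes is present at this height, so that combined region is unchanged — 1 connected region; (whole slice rotated 35° about Z — lengths, areas and connectivity unchanged). The outline is a single polygon with 4 vertices. Extrusion per mm of travel: 0.4 × 0.3 / (π × 0.875²) = 0.049890. Accumulating E over each segment gives final E = 3.1431.

G0 X-2.29 Y3.28 Z3.90
G1 X0.00 Y0.00 E0.1996
G1 X22.53 Y15.77 E1.5716
G1 X20.23 Y19.05 E1.7715
G1 X-2.29 Y3.28 E3.1431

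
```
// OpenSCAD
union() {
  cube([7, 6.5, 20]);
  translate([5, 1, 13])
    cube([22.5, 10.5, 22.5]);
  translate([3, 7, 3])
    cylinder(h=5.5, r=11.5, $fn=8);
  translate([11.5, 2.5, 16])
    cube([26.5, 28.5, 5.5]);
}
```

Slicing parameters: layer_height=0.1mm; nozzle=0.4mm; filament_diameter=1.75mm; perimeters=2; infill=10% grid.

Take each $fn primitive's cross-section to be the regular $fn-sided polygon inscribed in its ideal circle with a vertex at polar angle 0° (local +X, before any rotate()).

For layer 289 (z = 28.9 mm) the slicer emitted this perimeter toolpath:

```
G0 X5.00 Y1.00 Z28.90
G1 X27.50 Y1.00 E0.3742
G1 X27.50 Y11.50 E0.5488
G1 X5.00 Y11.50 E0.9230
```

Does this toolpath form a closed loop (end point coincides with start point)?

Start point (G0): (5.00, 1.00). End point (last G1): the path does not return to the start — open.

no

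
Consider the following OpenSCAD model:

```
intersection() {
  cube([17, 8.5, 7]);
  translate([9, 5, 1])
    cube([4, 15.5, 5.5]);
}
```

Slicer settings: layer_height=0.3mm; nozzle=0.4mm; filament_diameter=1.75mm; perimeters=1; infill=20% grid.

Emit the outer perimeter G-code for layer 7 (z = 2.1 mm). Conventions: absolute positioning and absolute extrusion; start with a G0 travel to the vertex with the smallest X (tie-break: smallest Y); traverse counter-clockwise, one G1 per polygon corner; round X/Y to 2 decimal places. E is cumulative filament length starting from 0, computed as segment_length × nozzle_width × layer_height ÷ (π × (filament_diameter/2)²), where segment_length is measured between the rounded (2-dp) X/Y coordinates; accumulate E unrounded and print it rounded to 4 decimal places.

At z = 2.1 mm: the cube is present — its section is the full 17×8.5 rectangle; the cube at (9, 5) (footprint 4×15.5) is included at this height; Keeping only the common overlap: the 4×15.5 cube at (9, 5) partially overlaps the 17×8.5 cube; clipping to the common part keeps 14.00 mm² — 1 connected region. The outline is a single polygon with 4 vertices. Extrusion per mm of travel: 0.4 × 0.3 / (π × 0.875²) = 0.049890. Accumulating E over each segment gives final E = 0.7484.

G0 X9.00 Y5.00 Z2.10
G1 X13.00 Y5.00 E0.1996
G1 X13.00 Y8.50 E0.3742
G1 X9.00 Y8.50 E0.5737
G1 X9.00 Y5.00 E0.7484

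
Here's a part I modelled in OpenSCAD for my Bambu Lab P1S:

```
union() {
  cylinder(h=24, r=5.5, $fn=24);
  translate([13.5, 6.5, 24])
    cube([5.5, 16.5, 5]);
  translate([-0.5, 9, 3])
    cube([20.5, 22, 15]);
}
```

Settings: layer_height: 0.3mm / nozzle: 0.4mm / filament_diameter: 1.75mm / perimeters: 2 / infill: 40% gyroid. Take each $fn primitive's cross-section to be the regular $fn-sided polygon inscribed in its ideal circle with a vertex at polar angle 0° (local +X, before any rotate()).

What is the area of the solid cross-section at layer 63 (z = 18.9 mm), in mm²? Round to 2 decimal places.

At z = 18.9 mm: the r=5.5 cylinder gives a regular 24-gon of circumradius 5.5 (constant along its height) (area = (24/2)·5.500²·sin(360°/24) = 93.95 mm²); the cube at (13.5, 6.5) is not intersected at this z (z outside [24, 29]); the cube at (-0.5, 9) is not intersected at this z (z outside [3, 18]); Merging all regions: only the r=5.5 cylinder is present, so the union is just that shape — area = 93.95 mm². Overall, the cross-section is a single solid region. Net area = 93.95 mm².

93.95 mm²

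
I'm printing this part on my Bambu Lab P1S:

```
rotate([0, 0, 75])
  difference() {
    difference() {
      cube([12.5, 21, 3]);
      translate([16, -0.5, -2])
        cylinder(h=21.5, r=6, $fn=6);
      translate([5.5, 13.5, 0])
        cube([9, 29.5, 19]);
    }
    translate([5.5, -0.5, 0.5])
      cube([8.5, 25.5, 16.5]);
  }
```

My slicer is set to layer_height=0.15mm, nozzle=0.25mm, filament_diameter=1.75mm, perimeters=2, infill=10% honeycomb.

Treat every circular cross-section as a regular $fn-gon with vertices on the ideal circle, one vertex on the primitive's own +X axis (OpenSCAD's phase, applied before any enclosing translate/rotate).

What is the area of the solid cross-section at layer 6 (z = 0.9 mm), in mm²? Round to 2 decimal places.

At z = 0.9 mm: the cube (footprint 12.5×21) is included at this height (area 262.50 mm²); the r=6 cylinder at (16, -0.5) gives a regular 6-gon of circumradius 6 (constant along its height) (area = (6/2)·6.000²·sin(360°/6) = 93.53 mm²); the 9×29.5 cube at (5.5, 13.5) contributes its full rectangle (area 265.50 mm²); Taking the first minus the rest: starting from the 12.5×21 cube (262.50 mm²), the r=6 cylinder at (16, -0.5) partially overlaps it — only the 4.23 mm² overlap (of its 93.53 mm²) is removed, clipping the outline; the 9×29.5 cube at (5.5, 13.5) partially overlaps it — only the 52.50 mm² overlap (of its 265.50 mm²) is removed, clipping the outline — area = 205.77 mm²; the cube at (5.5, -0.5) (footprint 8.5×25.5) is included at this height (area 216.75 mm²); After the difference (first − rest): starting from the result so far (205.77 mm²), the 8.5×25.5 cube at (5.5, -0.5) partially overlaps it — only the 90.27 mm² overlap (of its 216.75 mm²) is removed, clipping the outline — area = 115.50 mm²; (whole slice rotated 75° about Z — lengths, areas and connectivity unchanged). Overall, the cross-section is a single solid region. Net area = 115.50 mm².

115.50 mm²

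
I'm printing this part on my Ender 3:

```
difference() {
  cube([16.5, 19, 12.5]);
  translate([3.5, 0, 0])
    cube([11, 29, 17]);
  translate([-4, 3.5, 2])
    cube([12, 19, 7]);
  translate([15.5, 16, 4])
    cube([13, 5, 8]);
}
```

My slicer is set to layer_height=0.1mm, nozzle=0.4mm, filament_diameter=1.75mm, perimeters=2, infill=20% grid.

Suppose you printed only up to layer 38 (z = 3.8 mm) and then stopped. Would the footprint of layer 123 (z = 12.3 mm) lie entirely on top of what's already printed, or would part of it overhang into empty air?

part overhangs

Compare the two slices. At z = 3.8: the 16.5×19 cube contributes its full rectangle (area 313.50 mm²); the 11×29 cube at (3.5, 0) contributes its full rectangle (area 319.00 mm²); the cube at (-4, 3.5) (footprint 12×19) is included at this height (area 228.00 mm²); the cube at (15.5, 16) does not reach this height (z outside [4, 12]); After the difference (first − rest): starting from the 16.5×19 cube (313.50 mm²), the 11×29 cube at (3.5, 0) partially overlaps it — only the 209.00 mm² overlap (of its 319.00 mm²) is removed, clipping the outline; the 12×19 cube at (-4, 3.5) partially overlaps it — only the 54.25 mm² overlap (of its 228.00 mm²) is removed, clipping the outline — area = 50.25 mm². At z = 12.3: the 16.5×19 cube contributes its full rectangle (area 313.50 mm²); the 11×29 cube at (3.5, 0) contributes its full rectangle (area 319.00 mm²); the cube at (-4, 3.5) does not reach this height (z outside [2, 9]); the cube at (15.5, 16) is absent (z outside [4, 12]); Taking the first minus the rest: starting from the 16.5×19 cube (313.50 mm²), the 11×29 cube at (3.5, 0) partially overlaps it — only the 209.00 mm² overlap (of its 319.00 mm²) is removed, clipping the outline — area = 104.50 mm². Checking containment: at z = 12.3 the cross-section extends beyond the z = 3.8 cross-section by about 54.25 mm².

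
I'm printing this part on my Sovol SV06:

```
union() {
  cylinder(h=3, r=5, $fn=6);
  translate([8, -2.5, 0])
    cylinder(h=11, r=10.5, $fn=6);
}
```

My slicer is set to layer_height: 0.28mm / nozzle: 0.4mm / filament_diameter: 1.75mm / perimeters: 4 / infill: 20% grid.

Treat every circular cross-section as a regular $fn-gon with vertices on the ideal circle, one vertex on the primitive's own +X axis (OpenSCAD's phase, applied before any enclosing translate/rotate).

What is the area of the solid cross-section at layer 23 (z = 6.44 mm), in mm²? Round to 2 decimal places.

At z = 6.44 mm: the cylinder is not intersected at this z (z outside [0, 3]); the r=10.5 cylinder at (8, -2.5) gives a regular 6-gon of circumradius 10.5 (constant along its height) (area = (6/2)·10.500²·sin(360°/6) = 286.44 mm²); Taking the union: only the r=10.5 cylinder at (8, -2.5) is present, so the union is just that shape — area = 286.44 mm². Overall, the cross-section is a single solid region. Net area = 286.44 mm².

286.44 mm²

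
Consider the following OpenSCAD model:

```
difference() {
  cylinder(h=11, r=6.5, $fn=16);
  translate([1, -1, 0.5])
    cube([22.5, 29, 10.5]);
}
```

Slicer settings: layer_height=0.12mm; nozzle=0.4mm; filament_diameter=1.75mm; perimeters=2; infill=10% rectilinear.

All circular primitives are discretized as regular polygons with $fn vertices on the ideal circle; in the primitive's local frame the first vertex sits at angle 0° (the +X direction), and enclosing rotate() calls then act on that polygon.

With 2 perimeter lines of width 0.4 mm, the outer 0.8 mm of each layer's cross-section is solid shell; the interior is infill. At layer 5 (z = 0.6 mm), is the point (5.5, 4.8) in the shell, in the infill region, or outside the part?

outside

At z = 0.6 mm: the r=6.5 cylinder gives a regular 16-gon of circumradius 6.5 (constant along its height); the 22.5×29 cube at (1, -1) contributes its full rectangle; Taking the first minus the rest: starting from the r=6.5 cylinder, the 22.5×29 cube at (1, -1) partially overlaps it — only the 31.34 mm² overlap (of its 652.50 mm²) is removed, clipping the outline — 1 connected region. Overall, the cross-section is a single solid region. The nearest boundary edge runs (1.00, 6.30)→(1.00, -1.00); distance from the point to it = 4.50 mm. The point is not inside any of the regions above, so it lies outside the cross-section (4.50 mm from the nearest boundary).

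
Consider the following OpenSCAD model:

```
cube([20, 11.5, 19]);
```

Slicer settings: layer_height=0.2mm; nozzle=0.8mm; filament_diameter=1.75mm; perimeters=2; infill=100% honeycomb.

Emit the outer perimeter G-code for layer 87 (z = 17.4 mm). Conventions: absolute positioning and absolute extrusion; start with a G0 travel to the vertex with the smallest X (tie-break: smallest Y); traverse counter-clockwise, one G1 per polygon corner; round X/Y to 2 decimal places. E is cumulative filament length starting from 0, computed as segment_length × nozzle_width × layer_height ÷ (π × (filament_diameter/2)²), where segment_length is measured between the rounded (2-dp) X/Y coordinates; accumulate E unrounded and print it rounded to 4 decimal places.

G0 X0.00 Y0.00 Z17.40
G1 X20.00 Y0.00 E1.3304
G1 X20.00 Y11.50 E2.0954
G1 X0.00 Y11.50 E3.4258
G1 X0.00 Y0.00 E4.1908

At z = 17.4 mm: the cube (footprint 20×11.5) is included at this height. The outline is a single polygon with 4 vertices. Extrusion per mm of travel: 0.8 × 0.2 / (π × 0.875²) = 0.066520. Accumulating E over each segment gives final E = 4.1908.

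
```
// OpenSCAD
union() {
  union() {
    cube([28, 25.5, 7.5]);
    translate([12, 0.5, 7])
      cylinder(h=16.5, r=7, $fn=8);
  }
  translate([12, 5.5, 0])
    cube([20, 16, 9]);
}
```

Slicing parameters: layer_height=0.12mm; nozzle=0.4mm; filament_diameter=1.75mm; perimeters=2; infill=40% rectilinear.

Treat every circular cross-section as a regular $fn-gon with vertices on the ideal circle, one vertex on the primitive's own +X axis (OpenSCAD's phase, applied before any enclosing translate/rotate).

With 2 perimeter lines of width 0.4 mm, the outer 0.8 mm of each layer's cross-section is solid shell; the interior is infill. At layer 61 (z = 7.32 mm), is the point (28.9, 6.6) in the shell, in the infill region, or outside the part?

infill

At z = 7.32 mm: the cube (footprint 28×25.5) is included at this height; the r=7 cylinder at (12, 0.5) contributes a regular 8-gon of circumradius 7; Taking the union: the regions partially overlap (shared area 76.19 mm²), so overlapping operands fuse into one piece — 1 connected region; the cube at (12, 5.5) (footprint 20×16) is included at this height; Taking the union: the regions partially overlap (shared area 256.00 mm²), so overlapping operands fuse into one piece — 1 connected region. Overall, the cross-section is a single solid region. The nearest boundary edge runs (32.00, 5.50)→(28.00, 5.50); distance from the point to it = 1.10 mm. The point is inside the cross-section and 1.10 mm from the nearest boundary — more than the 0.8 mm shell width (2 × 0.4), so it's in the infill interior.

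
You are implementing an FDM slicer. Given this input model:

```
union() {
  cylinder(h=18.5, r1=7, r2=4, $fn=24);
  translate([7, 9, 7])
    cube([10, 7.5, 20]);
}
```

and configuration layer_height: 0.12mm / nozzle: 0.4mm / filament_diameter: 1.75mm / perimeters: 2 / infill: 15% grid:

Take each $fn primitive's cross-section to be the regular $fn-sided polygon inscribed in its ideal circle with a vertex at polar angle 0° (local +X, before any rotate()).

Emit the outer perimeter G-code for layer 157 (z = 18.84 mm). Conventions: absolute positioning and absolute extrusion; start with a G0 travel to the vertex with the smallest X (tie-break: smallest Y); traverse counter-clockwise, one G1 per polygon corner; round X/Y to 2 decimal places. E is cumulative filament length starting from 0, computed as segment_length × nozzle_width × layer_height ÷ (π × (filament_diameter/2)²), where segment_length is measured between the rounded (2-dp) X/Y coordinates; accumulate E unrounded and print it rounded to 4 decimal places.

At z = 18.84 mm: the cone is not intersected at this z (z outside [0, 18.5]); the cube at (7, 9) is present — its section is the full 10×7.5 rectangle; Combining (union): only the 10×7.5 cube at (7, 9) is present, so the union is just that shape — 1 connected region. The outline is a single polygon with 4 vertices. Extrusion per mm of travel: 0.4 × 0.12 / (π × 0.875²) = 0.019956. Accumulating E over each segment gives final E = 0.6985.

G0 X7.00 Y9.00 Z18.84
G1 X17.00 Y9.00 E0.1996
G1 X17.00 Y16.50 E0.3492
G1 X7.00 Y16.50 E0.5488
G1 X7.00 Y9.00 E0.6985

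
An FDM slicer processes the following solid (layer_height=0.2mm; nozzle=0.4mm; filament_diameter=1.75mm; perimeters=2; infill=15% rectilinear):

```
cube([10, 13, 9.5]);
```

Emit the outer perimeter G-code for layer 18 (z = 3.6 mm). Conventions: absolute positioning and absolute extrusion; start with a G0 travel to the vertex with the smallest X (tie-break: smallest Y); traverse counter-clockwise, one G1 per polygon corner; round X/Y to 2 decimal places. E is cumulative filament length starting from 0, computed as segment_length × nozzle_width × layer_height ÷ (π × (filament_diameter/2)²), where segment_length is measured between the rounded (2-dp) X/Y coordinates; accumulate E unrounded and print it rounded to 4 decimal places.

G0 X0.00 Y0.00 Z3.60
G1 X10.00 Y0.00 E0.3326
G1 X10.00 Y13.00 E0.7650
G1 X0.00 Y13.00 E1.0976
G1 X0.00 Y0.00 E1.5300

At z = 3.6 mm: the cube is present — its section is the full 10×13 rectangle. The outline is a single polygon with 4 vertices. Extrusion per mm of travel: 0.4 × 0.2 / (π × 0.875²) = 0.033260. Accumulating E over each segment gives final E = 1.5300.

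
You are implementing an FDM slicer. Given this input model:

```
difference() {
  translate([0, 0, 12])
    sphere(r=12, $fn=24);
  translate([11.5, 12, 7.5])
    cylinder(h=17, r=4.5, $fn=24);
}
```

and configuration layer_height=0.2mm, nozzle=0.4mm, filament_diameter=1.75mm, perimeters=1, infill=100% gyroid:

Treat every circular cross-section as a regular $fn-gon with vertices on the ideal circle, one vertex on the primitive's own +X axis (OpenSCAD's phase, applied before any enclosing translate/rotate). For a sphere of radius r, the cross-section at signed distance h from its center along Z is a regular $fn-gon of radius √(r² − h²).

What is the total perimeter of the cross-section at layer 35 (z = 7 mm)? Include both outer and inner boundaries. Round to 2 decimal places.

68.35 mm

At z = 7 mm: the r=12 sphere contributes a regular 24-gon of circumradius √(12²−5²) = 10.909 (perimeter = 2·24·10.909·sin(180°/24) = 68.35 mm); the cylinder at (11.5, 12) is absent (z outside [7.5, 24.5]); After the difference (first − rest): none of the subtracted shapes is present at this height, so the r=12 sphere is unchanged — boundary = 68.35 mm. Overall, the cross-section is a single solid region. Total boundary length (outer) = 68.35 mm.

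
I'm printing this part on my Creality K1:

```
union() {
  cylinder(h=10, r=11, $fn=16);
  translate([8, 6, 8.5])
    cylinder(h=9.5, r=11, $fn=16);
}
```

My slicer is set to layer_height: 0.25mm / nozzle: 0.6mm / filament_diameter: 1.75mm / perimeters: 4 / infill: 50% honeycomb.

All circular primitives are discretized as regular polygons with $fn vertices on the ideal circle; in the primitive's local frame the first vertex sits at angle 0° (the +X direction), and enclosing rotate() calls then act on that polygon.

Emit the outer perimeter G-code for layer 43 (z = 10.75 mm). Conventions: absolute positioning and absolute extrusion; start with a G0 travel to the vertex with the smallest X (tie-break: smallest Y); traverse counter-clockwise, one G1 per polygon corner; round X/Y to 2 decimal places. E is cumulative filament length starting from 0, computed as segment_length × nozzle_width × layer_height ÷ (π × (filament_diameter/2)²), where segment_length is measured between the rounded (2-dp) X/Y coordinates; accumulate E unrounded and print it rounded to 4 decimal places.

At z = 10.75 mm: the cylinder does not reach this height (z outside [0, 10]); the r=11 cylinder at (8, 6) contributes a regular 16-gon of circumradius 11; Merging all regions: only the r=11 cylinder at (8, 6) is present, so the union is just that shape — 1 connected region. The outline is a single polygon with 16 vertices. Extrusion per mm of travel: 0.6 × 0.25 / (π × 0.875²) = 0.062363. Accumulating E over each segment gives final E = 4.2824.

G0 X-3.00 Y6.00 Z10.75
G1 X-2.16 Y1.79 E0.2677
G1 X0.22 Y-1.78 E0.5353
G1 X3.79 Y-4.16 E0.8029
G1 X8.00 Y-5.00 E1.0706
G1 X12.21 Y-4.16 E1.3383
G1 X15.78 Y-1.78 E1.6059
G1 X18.16 Y1.79 E1.8735
G1 X19.00 Y6.00 E2.1412
G1 X18.16 Y10.21 E2.4089
G1 X15.78 Y13.78 E2.6765
G1 X12.21 Y16.16 E2.9441
G1 X8.00 Y17.00 E3.2118
G1 X3.79 Y16.16 E3.4795
G1 X0.22 Y13.78 E3.7471
G1 X-2.16 Y10.21 E4.0146
G1 X-3.00 Y6.00 E4.2824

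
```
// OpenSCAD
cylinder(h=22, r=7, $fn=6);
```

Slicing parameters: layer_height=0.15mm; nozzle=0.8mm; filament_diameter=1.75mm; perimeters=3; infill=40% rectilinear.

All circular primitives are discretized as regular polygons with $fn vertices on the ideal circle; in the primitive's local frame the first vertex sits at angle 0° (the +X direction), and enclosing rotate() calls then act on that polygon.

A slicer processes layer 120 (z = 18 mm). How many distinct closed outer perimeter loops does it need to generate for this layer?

1

At z = 18 mm: the r=7 cylinder gives a regular 6-gon of circumradius 7 (constant along its height). The result has 1 disconnected region.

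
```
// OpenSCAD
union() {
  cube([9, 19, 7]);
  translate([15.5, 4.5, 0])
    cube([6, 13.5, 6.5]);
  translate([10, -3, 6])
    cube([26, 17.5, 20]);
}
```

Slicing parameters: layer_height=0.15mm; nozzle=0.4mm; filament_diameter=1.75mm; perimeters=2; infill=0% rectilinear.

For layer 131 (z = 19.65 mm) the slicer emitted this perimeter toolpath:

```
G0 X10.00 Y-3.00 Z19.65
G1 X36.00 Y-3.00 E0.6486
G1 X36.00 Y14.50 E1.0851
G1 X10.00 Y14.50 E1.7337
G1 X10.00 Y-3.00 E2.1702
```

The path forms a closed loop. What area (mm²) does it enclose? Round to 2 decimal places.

455.00 mm²

Apply the shoelace formula to the sequence of (X, Y) vertices; enclosed area = 455.00 mm².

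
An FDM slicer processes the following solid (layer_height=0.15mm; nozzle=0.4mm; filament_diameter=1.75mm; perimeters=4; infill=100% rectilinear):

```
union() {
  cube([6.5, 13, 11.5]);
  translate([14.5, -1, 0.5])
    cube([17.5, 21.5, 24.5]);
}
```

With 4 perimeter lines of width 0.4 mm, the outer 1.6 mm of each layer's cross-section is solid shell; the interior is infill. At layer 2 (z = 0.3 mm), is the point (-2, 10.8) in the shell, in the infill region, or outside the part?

At z = 0.3 mm: the cube (footprint 6.5×13) is included at this height; the cube at (14.5, -1) does not reach this height (z outside [0.5, 25]); Taking the union: only the 6.5×13 cube is present, so the union is just that shape — 1 connected region. Overall, the cross-section is a single solid region. The nearest boundary edge runs (0.00, 13.00)→(0.00, 0.00); distance from the point to it = 2.00 mm. The point is not inside any of the regions above, so it lies outside the cross-section (2.00 mm from the nearest boundary).

outside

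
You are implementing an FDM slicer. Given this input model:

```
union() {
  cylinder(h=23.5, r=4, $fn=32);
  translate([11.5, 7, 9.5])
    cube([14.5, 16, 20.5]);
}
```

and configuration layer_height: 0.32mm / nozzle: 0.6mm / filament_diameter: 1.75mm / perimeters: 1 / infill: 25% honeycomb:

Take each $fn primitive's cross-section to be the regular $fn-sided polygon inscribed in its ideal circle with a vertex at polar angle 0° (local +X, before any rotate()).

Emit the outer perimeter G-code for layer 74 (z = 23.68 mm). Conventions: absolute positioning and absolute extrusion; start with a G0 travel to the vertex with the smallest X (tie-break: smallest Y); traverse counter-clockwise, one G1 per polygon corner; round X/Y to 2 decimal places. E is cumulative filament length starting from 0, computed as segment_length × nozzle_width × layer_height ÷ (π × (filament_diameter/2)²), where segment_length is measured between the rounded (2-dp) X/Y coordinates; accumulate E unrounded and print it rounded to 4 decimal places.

At z = 23.68 mm: the cylinder is not intersected at this z (z outside [0, 23.5]); the 14.5×16 cube at (11.5, 7) contributes its full rectangle; Taking the union: only the 14.5×16 cube at (11.5, 7) is present, so the union is just that shape — 1 connected region. The outline is a single polygon with 4 vertices. Extrusion per mm of travel: 0.6 × 0.32 / (π × 0.875²) = 0.079824. Accumulating E over each segment gives final E = 4.8693.

G0 X11.50 Y7.00 Z23.68
G1 X26.00 Y7.00 E1.1575
G1 X26.00 Y23.00 E2.4346
G1 X11.50 Y23.00 E3.5921
G1 X11.50 Y7.00 E4.8693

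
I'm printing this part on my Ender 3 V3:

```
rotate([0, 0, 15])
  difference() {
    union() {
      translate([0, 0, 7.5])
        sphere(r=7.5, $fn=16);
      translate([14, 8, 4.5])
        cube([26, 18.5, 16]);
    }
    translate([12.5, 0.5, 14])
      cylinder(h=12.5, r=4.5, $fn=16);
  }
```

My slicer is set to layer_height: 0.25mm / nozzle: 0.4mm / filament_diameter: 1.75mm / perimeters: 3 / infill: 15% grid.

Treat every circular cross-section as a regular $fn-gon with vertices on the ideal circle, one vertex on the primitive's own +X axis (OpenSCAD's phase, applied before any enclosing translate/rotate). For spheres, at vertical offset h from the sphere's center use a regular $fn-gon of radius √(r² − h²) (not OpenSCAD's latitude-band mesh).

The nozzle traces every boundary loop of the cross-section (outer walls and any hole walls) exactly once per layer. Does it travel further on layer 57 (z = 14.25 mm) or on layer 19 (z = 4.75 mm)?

Layer 57 (z = 14.25): the r=7.5 sphere slices to a regular 16-gon of circumradius 3.269 (√(r²−h²) with h=6.75 from center) (perimeter = 2·16·3.269·sin(180°/16) = 20.41 mm); the 26×18.5 cube at (14, 8) contributes its full rectangle (perimeter 89.00 mm); Taking the union: the 2 present regions are separate (no shared area or edge), so areas and boundary lengths simply add and each stays a separate island — boundary = 109.41 mm; the r=4.5 cylinder at (12.5, 0.5) contributes a regular 16-gon of circumradius 4.5 (perimeter = 2·16·4.500·sin(180°/16) = 28.09 mm); Taking the first minus the rest: starting from that combined region, the r=4.5 cylinder at (12.5, 0.5) misses the remaining region (no effect) — boundary = 109.41 mm; (rotated 15° about Z; rotation is an isometry so areas/perimeters/island counts are preserved). So its perimeter = 109.41 mm. Layer 19 (z = 4.75): the r=7.5 sphere slices to a regular 16-gon of circumradius 6.978 (√(r²−h²) with h=2.75 from center) (perimeter = 2·16·6.978·sin(180°/16) = 43.56 mm); the cube at (14, 8) (footprint 26×18.5) is included at this height (perimeter 89.00 mm); Combining (union): the 2 present regions are separate (no shared area or edge), so areas and boundary lengths simply add and each stays a separate island — boundary = 132.56 mm; the cylinder at (12.5, 0.5) does not reach this height (z outside [14, 26.5]); Subtracting the remaining from the first: none of the subtracted shapes is present at this height, so that combined region is unchanged — boundary = 132.56 mm; (rotated 15° about Z; rotation is an isometry so areas/perimeters/island counts are preserved). So its perimeter = 132.56 mm. Layer 19 is larger (132.56 vs 109.41 mm).

layer 19 (z = 4.75 mm)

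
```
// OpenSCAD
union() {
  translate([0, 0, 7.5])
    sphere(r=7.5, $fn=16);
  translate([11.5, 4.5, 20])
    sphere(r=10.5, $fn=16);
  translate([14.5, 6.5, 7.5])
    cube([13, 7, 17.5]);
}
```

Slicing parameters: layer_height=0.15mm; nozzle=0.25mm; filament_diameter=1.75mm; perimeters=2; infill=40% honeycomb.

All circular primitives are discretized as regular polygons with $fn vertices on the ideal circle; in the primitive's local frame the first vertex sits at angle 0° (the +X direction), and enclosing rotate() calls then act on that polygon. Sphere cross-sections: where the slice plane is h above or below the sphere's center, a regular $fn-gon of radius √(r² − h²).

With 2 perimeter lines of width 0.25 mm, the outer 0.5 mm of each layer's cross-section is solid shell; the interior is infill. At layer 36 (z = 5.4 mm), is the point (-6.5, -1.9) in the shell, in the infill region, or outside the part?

At z = 5.4 mm: the sphere: section is a regular 16-gon, circumradius = √(r²−h²) = √(7.5²−2.1²) = 7.200; the sphere at (11.5, 4.5) does not reach this height (|z−center|=14.600 > r=10.5); the cube at (14.5, 6.5) is absent (z outside [7.5, 25]); Combining (union): only the r=7.5 sphere is present, so the union is just that shape — 1 connected region. Overall, the cross-section is a single solid region. The nearest boundary edge runs (-7.20, 0.00)→(-6.65, -2.76); distance from the point to it = 0.32 mm. The point is inside the cross-section, 0.32 mm from the nearest boundary — within the 0.5 mm shell band (2 × 0.25).

shell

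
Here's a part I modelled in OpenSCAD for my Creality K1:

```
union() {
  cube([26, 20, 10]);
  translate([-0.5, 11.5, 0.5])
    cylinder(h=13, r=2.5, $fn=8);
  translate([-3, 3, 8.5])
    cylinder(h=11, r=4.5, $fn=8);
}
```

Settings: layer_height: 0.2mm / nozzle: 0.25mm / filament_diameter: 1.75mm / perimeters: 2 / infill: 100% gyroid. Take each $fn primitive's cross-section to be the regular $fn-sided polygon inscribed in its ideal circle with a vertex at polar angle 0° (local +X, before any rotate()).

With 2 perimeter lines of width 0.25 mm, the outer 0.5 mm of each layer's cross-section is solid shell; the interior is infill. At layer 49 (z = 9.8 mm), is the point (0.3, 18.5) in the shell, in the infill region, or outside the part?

shell

At z = 9.8 mm: the cube is present — its section is the full 26×20 rectangle; the r=2.5 cylinder at (-0.5, 11.5) contributes a regular 8-gon of circumradius 2.5; the r=4.5 cylinder at (-3, 3) gives a regular 8-gon of circumradius 4.5 (constant along its height); Merging all regions: the regions partially overlap (shared area 11.76 mm²), so overlapping operands fuse into one piece — 1 connected region. Overall, the cross-section is a single solid region. The nearest boundary edge runs (0.00, 13.79)→(0.00, 20.00); distance from the point to it = 0.30 mm. The point is inside the cross-section, 0.30 mm from the nearest boundary — within the 0.5 mm shell band (2 × 0.25).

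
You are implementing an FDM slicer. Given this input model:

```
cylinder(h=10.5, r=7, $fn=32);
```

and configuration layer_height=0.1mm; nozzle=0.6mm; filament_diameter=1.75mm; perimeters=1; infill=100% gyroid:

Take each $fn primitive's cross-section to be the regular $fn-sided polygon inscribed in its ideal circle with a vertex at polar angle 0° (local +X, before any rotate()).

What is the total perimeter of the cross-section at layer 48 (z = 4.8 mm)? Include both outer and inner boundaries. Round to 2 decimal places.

43.91 mm

At z = 4.8 mm: the r=7 cylinder contributes a regular 32-gon of circumradius 7 (perimeter = 2·32·7.000·sin(180°/32) = 43.91 mm). Overall, the cross-section is a single solid region. Total boundary length (outer) = 43.91 mm.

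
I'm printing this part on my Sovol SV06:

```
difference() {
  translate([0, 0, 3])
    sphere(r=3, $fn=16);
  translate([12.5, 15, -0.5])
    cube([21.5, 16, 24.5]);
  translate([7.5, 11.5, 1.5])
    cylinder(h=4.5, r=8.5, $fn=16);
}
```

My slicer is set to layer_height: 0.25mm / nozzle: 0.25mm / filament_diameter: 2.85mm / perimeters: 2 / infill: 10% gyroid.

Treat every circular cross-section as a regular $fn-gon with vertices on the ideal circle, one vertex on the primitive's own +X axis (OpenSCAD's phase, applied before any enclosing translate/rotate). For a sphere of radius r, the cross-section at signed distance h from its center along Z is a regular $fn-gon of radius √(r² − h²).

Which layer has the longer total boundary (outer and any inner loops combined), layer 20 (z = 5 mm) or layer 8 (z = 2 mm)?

Layer 20 (z = 5): the sphere: section is a regular 16-gon, circumradius = √(r²−h²) = √(3²−2²) = 2.236 (perimeter = 2·16·2.236·sin(180°/16) = 13.96 mm); the cube at (12.5, 15) (footprint 21.5×16) is included at this height (perimeter 75.00 mm); the cylinder at (7.5, 11.5): section is a regular 16-gon, circumradius r=8.5 (perimeter = 2·16·8.500·sin(180°/16) = 53.06 mm); Subtracting the remaining from the first: starting from the r=3 sphere, the 21.5×16 cube at (12.5, 15) misses the remaining region (no effect); the r=8.5 cylinder at (7.5, 11.5) misses the remaining region (no effect) — boundary = 13.96 mm. So its perimeter = 13.96 mm. Layer 8 (z = 2): the r=3 sphere slices to a regular 16-gon of circumradius 2.828 (√(r²−h²) with h=1 from center) (perimeter = 2·16·2.828·sin(180°/16) = 17.66 mm); the 21.5×16 cube at (12.5, 15) contributes its full rectangle (perimeter 75.00 mm); the r=8.5 cylinder at (7.5, 11.5) contributes a regular 16-gon of circumradius 8.5 (perimeter = 2·16·8.500·sin(180°/16) = 53.06 mm); Subtracting the remaining from the first: starting from the r=3 sphere, the 21.5×16 cube at (12.5, 15) misses the remaining region (no effect); the r=8.5 cylinder at (7.5, 11.5) misses the remaining region (no effect) — boundary = 17.66 mm. So its perimeter = 17.66 mm. Layer 8 is larger (17.66 vs 13.96 mm).

layer 8 (z = 2 mm)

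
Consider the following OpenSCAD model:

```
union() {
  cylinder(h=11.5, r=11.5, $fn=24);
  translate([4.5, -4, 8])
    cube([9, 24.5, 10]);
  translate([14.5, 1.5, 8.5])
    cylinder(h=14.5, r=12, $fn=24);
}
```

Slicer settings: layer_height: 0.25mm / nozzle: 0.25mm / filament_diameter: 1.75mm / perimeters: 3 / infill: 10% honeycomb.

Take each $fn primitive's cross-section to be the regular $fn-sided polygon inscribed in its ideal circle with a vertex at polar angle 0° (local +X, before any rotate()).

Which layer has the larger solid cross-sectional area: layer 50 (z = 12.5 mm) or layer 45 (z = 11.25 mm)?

Layer 50 (z = 12.5): the cylinder is not intersected at this z (z outside [0, 11.5]); the 9×24.5 cube at (4.5, -4) contributes its full rectangle (area 220.50 mm²); the r=12 cylinder at (14.5, 1.5) gives a regular 24-gon of circumradius 12 (constant along its height) (area = (24/2)·12.000²·sin(360°/24) = 447.24 mm²); Taking the union: the regions partially overlap — summed areas 667.74 mm² minus the doubly-counted overlap 140.83 mm² gives 526.91 mm² — area = 526.91 mm². So its area = 526.91 mm². Layer 45 (z = 11.25): the r=11.5 cylinder contributes a regular 24-gon of circumradius 11.5 (area = (24/2)·11.500²·sin(360°/24) = 410.75 mm²); the cube at (4.5, -4) (footprint 9×24.5) is included at this height (area 220.50 mm²); the r=12 cylinder at (14.5, 1.5) contributes a regular 24-gon of circumradius 12 (area = (24/2)·12.000²·sin(360°/24) = 447.24 mm²); Taking the union: the regions partially overlap — summed areas 1078.49 mm² minus the doubly-counted overlap 254.32 mm² gives 824.17 mm² — area = 824.17 mm². So its area = 824.17 mm². Layer 45 is larger (824.17 vs 526.91 mm²).

layer 45 (z = 11.25 mm)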